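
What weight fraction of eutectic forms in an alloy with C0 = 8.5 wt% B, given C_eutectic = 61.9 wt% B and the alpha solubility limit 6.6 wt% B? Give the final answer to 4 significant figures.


f_primary = (C_e - C0) / (C_e - C_alpha_max)
f_primary = (61.9 - 8.5) / (61.9 - 6.6)
f_primary = 0.965642
f_eutectic = 1 - 0.965642 = 0.03436


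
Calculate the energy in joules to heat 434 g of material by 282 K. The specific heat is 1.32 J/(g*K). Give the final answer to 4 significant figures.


Q = m * cp * dT
Q = 434 * 1.32 * 282
Q = 161600 J


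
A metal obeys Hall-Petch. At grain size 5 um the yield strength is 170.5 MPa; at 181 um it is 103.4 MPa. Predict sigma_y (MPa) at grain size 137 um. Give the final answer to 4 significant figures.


sigma_y = sigma0 + k / sqrt(d)
1/sqrt(d1) = 1/sqrt(5e-06) = 447.214;  1/sqrt(d2) = 74.3294
k = (sigma1 - sigma2) / (1/sqrt(d1) - 1/sqrt(d2)) = (170.5 - 103.4) / (447.214 - 74.3294) = 0.179949 MPa*m^0.5
sigma0 = sigma1 - k/sqrt(d1) = 170.5 - 0.179949*447.214 = 90.0245 MPa
sigma_y(d3) = 90.0245 + 0.179949 / sqrt(1.37e-04) = 105.4 MPa


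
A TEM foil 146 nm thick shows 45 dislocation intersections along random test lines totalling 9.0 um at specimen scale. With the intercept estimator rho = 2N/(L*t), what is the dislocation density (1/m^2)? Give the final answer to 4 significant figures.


rho = 2N / (L * t)
L = 9.0 um = 9e-06 m, t = 146 nm = 1.46e-07 m
rho = 2 * 45 / (9e-06 * 1.46e-07)
rho = 6.849e+13 1/m^2


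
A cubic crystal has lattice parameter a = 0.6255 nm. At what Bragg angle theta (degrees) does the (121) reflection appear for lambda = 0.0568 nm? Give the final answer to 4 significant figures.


d = a / sqrt(h^2+k^2+l^2)
d = 0.6255 / sqrt(6) = 0.255359 nm
lambda = 2*d*sin(theta)  =>  sin(theta) = lambda / (2*d)
sin(theta) = 0.0568 / (2 * 0.255359) = 0.111216
theta = 6.385 deg


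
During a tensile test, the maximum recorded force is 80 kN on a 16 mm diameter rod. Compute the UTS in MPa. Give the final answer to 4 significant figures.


A0 = pi*(d/2)^2 = pi*(16/2)^2 = 201.062 mm^2
UTS = F_max / A0 = 80*1000 / 201.062
UTS = 397.9 MPa


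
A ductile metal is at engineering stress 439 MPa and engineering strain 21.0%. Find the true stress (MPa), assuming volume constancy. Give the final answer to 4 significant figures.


sigma_true = sigma_eng * (1 + epsilon_eng)
sigma_true = 439 * (1 + 0.21)
sigma_true = 531.2 MPa


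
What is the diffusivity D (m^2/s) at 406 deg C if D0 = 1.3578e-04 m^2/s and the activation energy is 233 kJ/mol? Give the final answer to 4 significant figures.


D = D0 * exp(-Qd / (R*T))
T = 679.15 K
D = 1.3578e-04 * exp(-233e3 / (8.314 * 679.15))
D = 1.628e-22 m^2/s


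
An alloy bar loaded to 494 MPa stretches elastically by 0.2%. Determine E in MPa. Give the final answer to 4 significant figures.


E = sigma / epsilon
epsilon = 0.2% = 2e-03
E = 494 / 2e-03
E = 247000 MPa


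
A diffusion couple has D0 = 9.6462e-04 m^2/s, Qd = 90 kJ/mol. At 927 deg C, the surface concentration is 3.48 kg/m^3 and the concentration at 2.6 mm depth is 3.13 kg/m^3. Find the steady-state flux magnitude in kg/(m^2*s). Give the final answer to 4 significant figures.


Step 1: D = D0 * exp(-Qd/(R*T))
T = 927 + 273.15 = 1200.15 K
D = 9.6462e-04 * exp(-90e3 / (8.314 * 1200.15)) = 1.1671e-07 m^2/s
Step 2: J = D * (C1 - C2) / dx
J = 1.1671e-07 * (3.48 - 3.13) / 2.6e-03
J = 1.571e-05 kg/(m^2*s)


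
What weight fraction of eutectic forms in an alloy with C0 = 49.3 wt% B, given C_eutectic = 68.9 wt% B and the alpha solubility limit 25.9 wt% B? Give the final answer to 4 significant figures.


f_primary = (C_e - C0) / (C_e - C_alpha_max)
f_primary = (68.9 - 49.3) / (68.9 - 25.9)
f_primary = 0.455814
f_eutectic = 1 - 0.455814 = 0.5442


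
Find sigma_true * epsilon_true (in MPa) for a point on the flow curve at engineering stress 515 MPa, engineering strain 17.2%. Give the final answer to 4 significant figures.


sigma_true = sigma_eng * (1 + epsilon_eng)
sigma_true = 515 * (1 + 0.172) = 603.58 MPa
epsilon_true = ln(1 + epsilon_eng)
epsilon_true = ln(1 + 0.172) = 0.158712
sigma_true * epsilon_true = 603.58 * 0.158712 = 95.8 MPa


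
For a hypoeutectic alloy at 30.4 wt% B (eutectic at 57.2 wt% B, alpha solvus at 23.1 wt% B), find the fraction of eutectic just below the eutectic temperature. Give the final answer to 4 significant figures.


f_primary = (C_e - C0) / (C_e - C_alpha_max)
f_primary = (57.2 - 30.4) / (57.2 - 23.1)
f_primary = 0.785924
f_eutectic = 1 - 0.785924 = 0.2141


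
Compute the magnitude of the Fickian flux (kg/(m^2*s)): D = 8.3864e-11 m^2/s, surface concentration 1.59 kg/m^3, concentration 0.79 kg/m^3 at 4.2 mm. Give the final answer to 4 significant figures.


J = -D * (dC/dx) = D * (C1 - C2) / dx
J = 8.3864e-11 * (1.59 - 0.79) / 4.2e-03
J = 1.597e-08 kg/(m^2*s)


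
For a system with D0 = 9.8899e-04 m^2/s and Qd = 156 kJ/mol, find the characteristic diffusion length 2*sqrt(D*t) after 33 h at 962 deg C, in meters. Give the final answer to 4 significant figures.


Step 1: D = D0 * exp(-Qd/(R*T))
T = 1235.15 K
D = 9.8899e-04 * exp(-156e3 / (8.314 * 1235.15)) = 2.49859e-10 m^2/s
Step 2: L = 2*sqrt(D*t)
t = 33 h = 118800 s
L = 2*sqrt(2.49859e-10 * 118800) = 0.0109 m


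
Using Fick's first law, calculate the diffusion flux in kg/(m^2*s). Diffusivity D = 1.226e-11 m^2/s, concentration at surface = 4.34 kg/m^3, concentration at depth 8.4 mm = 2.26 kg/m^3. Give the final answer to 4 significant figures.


J = -D * (dC/dx) = D * (C1 - C2) / dx
J = 1.226e-11 * (4.34 - 2.26) / 8.4e-03
J = 3.036e-09 kg/(m^2*s)


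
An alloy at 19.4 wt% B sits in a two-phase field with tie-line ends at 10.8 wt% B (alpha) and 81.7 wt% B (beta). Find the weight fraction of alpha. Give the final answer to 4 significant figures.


f_alpha = (C_beta - C0) / (C_beta - C_alpha)
f_alpha = (81.7 - 19.4) / (81.7 - 10.8)
f_alpha = 0.8787


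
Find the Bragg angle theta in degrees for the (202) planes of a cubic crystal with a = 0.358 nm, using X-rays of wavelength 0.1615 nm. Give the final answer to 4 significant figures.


d = a / sqrt(h^2+k^2+l^2)
d = 0.358 / sqrt(8) = 0.126572 nm
lambda = 2*d*sin(theta)  =>  sin(theta) = lambda / (2*d)
sin(theta) = 0.1615 / (2 * 0.126572) = 0.637976
theta = 39.64 deg


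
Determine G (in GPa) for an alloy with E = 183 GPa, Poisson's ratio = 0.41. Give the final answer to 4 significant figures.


G = E / (2*(1+nu))
G = 183 / (2*(1+0.41))
G = 64.89 GPa


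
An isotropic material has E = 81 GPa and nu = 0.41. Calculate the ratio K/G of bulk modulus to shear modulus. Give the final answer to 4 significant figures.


G = E / (2*(1+nu))
G = 81 / (2*(1+0.41)) = 28.7234 GPa
K = E / (3*(1-2*nu))
K = 81 / (3*(1-2*0.41)) = 150 GPa
K/G = 150 / 28.7234 = 5.222


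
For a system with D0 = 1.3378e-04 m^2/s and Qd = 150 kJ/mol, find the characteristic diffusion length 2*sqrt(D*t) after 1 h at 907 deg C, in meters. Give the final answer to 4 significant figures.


Step 1: D = D0 * exp(-Qd/(R*T))
T = 1180.15 K
D = 1.3378e-04 * exp(-150e3 / (8.314 * 1180.15)) = 3.06901e-11 m^2/s
Step 2: L = 2*sqrt(D*t)
t = 1 h = 3600 s
L = 2*sqrt(3.06901e-11 * 3600) = 6.648e-04 m


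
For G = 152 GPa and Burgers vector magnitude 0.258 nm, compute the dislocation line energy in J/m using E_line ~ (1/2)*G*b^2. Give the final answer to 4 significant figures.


E = G*b^2/2
b = 0.258 nm = 2.58e-10 m
G = 152 GPa = 1.52e+11 Pa
E = 0.5 * 1.52e+11 * (2.58e-10)^2
E = 5.059e-09 J/m


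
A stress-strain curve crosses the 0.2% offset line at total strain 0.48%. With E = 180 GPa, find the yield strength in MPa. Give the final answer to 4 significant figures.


Offset strain = 0.002
Elastic strain at yield = total_strain - offset = 4.8e-03 - 0.002 = 2.8e-03
sigma_y = E * elastic_strain = 180000 * 2.8e-03
sigma_y = 504 MPa


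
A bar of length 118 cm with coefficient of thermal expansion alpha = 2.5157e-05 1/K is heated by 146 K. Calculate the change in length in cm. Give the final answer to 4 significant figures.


dL = L0 * alpha * dT
dL = 118 * 2.5157e-05 * 146
dL = 0.4334 cm


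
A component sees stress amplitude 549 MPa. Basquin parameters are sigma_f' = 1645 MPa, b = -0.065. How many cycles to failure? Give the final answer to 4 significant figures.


sigma_a = sigma_f' * (2*Nf)^b
2*Nf = (sigma_a / sigma_f')^(1/b)
2*Nf = (549 / 1645)^(1/-0.065)
2*Nf = 2.14886e+07
Nf = 1.074e+07 cycles


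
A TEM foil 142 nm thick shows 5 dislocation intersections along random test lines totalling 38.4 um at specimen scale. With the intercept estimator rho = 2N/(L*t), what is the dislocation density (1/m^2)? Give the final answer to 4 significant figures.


rho = 2N / (L * t)
L = 38.4 um = 3.84e-05 m, t = 142 nm = 1.42e-07 m
rho = 2 * 5 / (3.84e-05 * 1.42e-07)
rho = 1.834e+12 1/m^2


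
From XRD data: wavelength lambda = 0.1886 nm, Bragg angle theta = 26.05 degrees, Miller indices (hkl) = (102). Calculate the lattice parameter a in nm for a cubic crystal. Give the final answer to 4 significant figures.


d = lambda / (2*sin(theta))
d = 0.1886 / (2*sin(26.05 deg))
d = 0.21473 nm
a = d * sqrt(h^2+k^2+l^2) = 0.21473 * sqrt(5)
a = 0.4802 nm


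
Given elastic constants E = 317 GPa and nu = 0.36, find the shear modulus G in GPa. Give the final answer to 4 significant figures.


G = E / (2*(1+nu))
G = 317 / (2*(1+0.36))
G = 116.5 GPa


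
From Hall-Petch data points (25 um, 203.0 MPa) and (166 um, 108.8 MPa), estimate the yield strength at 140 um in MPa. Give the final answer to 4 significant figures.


sigma_y = sigma0 + k / sqrt(d)
1/sqrt(d1) = 1/sqrt(2.5e-05) = 200;  1/sqrt(d2) = 77.6151
k = (sigma1 - sigma2) / (1/sqrt(d1) - 1/sqrt(d2)) = (203.0 - 108.8) / (200 - 77.6151) = 0.769703 MPa*m^0.5
sigma0 = sigma1 - k/sqrt(d1) = 203.0 - 0.769703*200 = 49.0595 MPa
sigma_y(d3) = 49.0595 + 0.769703 / sqrt(1.4e-04) = 114.1 MPa


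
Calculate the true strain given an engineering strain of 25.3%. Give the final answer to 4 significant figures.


epsilon_true = ln(1 + epsilon_eng)
epsilon_true = ln(1 + 0.253)
epsilon_true = 0.2255


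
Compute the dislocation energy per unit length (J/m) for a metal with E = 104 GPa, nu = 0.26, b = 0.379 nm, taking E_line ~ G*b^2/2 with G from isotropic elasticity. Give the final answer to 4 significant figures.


Step 1: G = E / (2*(1+nu))
G = 104 / (2*(1+0.26)) = 41.2698 GPa = 4.12698e+10 Pa
Step 2: E_line = G*b^2/2
b = 0.379 nm = 3.79e-10 m
E_line = 0.5 * 4.12698e+10 * (3.79e-10)^2 = 2.964e-09 J/m


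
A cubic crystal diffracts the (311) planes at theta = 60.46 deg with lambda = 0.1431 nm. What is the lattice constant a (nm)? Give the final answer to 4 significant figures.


d = lambda / (2*sin(theta))
d = 0.1431 / (2*sin(60.46 deg))
d = 0.0822403 nm
a = d * sqrt(h^2+k^2+l^2) = 0.0822403 * sqrt(11)
a = 0.2728 nm


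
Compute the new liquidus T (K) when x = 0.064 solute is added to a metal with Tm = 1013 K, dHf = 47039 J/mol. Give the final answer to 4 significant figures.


dT = R*Tm^2*x / dHf
dT = 8.314 * 1013^2 * 0.064 / 47039
dT = 11.6078 K
T_new = 1013 - 11.6078 = 1001 K


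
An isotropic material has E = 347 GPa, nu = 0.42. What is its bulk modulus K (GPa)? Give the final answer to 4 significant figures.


K = E / (3*(1-2*nu))
K = 347 / (3*(1-2*0.42))
K = 722.9 GPa


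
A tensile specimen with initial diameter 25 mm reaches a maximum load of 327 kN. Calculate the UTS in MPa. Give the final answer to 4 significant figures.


A0 = pi*(d/2)^2 = pi*(25/2)^2 = 490.874 mm^2
UTS = F_max / A0 = 327*1000 / 490.874
UTS = 666.2 MPa


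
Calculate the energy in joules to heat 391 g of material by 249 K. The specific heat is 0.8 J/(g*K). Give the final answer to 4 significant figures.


Q = m * cp * dT
Q = 391 * 0.8 * 249
Q = 77890 J


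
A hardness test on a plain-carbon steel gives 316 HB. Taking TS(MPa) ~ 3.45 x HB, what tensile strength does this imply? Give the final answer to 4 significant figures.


TS (MPa) = 3.45 * HB
TS = 3.45 * 316
TS = 1090 MPa


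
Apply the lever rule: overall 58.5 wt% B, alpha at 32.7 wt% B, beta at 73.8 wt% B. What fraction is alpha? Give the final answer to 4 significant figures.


f_alpha = (C_beta - C0) / (C_beta - C_alpha)
f_alpha = (73.8 - 58.5) / (73.8 - 32.7)
f_alpha = 0.3723


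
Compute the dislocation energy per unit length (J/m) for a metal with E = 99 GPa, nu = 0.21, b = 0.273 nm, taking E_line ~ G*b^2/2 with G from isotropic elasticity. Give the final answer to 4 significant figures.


Step 1: G = E / (2*(1+nu))
G = 99 / (2*(1+0.21)) = 40.9091 GPa = 4.09091e+10 Pa
Step 2: E_line = G*b^2/2
b = 0.273 nm = 2.73e-10 m
E_line = 0.5 * 4.09091e+10 * (2.73e-10)^2 = 1.524e-09 J/m


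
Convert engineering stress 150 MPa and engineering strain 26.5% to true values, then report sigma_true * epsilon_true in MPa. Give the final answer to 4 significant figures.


sigma_true = sigma_eng * (1 + epsilon_eng)
sigma_true = 150 * (1 + 0.265) = 189.75 MPa
epsilon_true = ln(1 + epsilon_eng)
epsilon_true = ln(1 + 0.265) = 0.235072
sigma_true * epsilon_true = 189.75 * 0.235072 = 44.6 MPa


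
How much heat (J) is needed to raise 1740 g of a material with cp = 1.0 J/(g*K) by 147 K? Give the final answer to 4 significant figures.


Q = m * cp * dT
Q = 1740 * 1.0 * 147
Q = 255800 J


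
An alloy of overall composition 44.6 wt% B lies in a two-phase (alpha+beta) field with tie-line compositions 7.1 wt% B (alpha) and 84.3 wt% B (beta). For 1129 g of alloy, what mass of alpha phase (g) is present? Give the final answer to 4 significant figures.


f_alpha = (C_beta - C0) / (C_beta - C_alpha)
f_alpha = (84.3 - 44.6) / (84.3 - 7.1) = 0.514249
m_alpha = f_alpha * m_total = 0.514249 * 1129 = 580.6 g


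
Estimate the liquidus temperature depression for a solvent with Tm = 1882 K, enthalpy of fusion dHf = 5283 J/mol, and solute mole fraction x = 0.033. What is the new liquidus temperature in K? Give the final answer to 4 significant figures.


dT = R*Tm^2*x / dHf
dT = 8.314 * 1882^2 * 0.033 / 5283
dT = 183.943 K
T_new = 1882 - 183.943 = 1698 K


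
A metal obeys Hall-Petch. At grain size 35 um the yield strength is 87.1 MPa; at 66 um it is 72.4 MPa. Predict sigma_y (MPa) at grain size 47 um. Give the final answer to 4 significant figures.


sigma_y = sigma0 + k / sqrt(d)
1/sqrt(d1) = 1/sqrt(3.5e-05) = 169.031;  1/sqrt(d2) = 123.091
k = (sigma1 - sigma2) / (1/sqrt(d1) - 1/sqrt(d2)) = (87.1 - 72.4) / (169.031 - 123.091) = 0.319987 MPa*m^0.5
sigma0 = sigma1 - k/sqrt(d1) = 87.1 - 0.319987*169.031 = 33.0123 MPa
sigma_y(d3) = 33.0123 + 0.319987 / sqrt(4.7e-05) = 79.69 MPa


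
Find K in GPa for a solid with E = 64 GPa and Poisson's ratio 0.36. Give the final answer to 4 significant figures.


K = E / (3*(1-2*nu))
K = 64 / (3*(1-2*0.36))
K = 76.19 GPa


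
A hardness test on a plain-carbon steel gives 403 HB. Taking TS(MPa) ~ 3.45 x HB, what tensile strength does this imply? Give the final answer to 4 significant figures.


TS (MPa) = 3.45 * HB
TS = 3.45 * 403
TS = 1390 MPa


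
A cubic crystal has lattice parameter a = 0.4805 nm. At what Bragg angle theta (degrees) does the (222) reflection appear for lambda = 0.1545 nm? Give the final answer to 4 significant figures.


d = a / sqrt(h^2+k^2+l^2)
d = 0.4805 / sqrt(12) = 0.138708 nm
lambda = 2*d*sin(theta)  =>  sin(theta) = lambda / (2*d)
sin(theta) = 0.1545 / (2 * 0.138708) = 0.556924
theta = 33.84 deg


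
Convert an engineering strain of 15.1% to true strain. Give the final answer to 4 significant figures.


epsilon_true = ln(1 + epsilon_eng)
epsilon_true = ln(1 + 0.151)
epsilon_true = 0.1406


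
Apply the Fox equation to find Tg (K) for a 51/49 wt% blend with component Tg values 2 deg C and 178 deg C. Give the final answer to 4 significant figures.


1/Tg = w1/Tg1 + w2/Tg2 (in Kelvin)
Tg1 = 275.15 K, Tg2 = 451.15 K
1/Tg = 0.51/275.15 + 0.49/451.15
Tg = 340.2 K


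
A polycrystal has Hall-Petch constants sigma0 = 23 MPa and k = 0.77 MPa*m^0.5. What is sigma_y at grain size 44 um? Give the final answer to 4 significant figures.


sigma_y = sigma0 + k / sqrt(d)
d = 44 um = 4.4e-05 m
sigma_y = 23 + 0.77 / sqrt(4.4e-05)
sigma_y = 139.1 MPa


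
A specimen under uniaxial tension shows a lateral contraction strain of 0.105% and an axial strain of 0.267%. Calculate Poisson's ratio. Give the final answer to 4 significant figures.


nu = -epsilon_lat / epsilon_axial
Lateral strain is contraction (negative), so using magnitudes:
nu = 0.105 / 0.267
nu = 0.3933


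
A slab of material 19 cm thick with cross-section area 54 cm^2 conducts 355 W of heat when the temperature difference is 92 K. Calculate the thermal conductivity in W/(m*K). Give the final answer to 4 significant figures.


k = Q*L / (A*dT)
L = 0.19 m, A = 5.4e-03 m^2
k = 355 * 0.19 / (5.4e-03 * 92)
k = 135.8 W/(m*K)


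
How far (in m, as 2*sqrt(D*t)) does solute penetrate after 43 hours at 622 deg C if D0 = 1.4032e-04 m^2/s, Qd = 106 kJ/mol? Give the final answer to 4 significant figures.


Step 1: D = D0 * exp(-Qd/(R*T))
T = 895.15 K
D = 1.4032e-04 * exp(-106e3 / (8.314 * 895.15)) = 9.15132e-11 m^2/s
Step 2: L = 2*sqrt(D*t)
t = 43 h = 154800 s
L = 2*sqrt(9.15132e-11 * 154800) = 7.528e-03 m


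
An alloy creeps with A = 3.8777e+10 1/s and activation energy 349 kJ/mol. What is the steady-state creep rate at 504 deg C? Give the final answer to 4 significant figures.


rate = A * exp(-Q / (R*T))
T = 504 + 273.15 = 777.15 K
rate = 3.8777e+10 * exp(-349e3 / (8.314 * 777.15))
rate = 1.35e-13 1/s


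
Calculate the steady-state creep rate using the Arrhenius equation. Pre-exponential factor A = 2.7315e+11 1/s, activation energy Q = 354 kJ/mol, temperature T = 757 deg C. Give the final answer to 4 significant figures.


rate = A * exp(-Q / (R*T))
T = 757 + 273.15 = 1030.15 K
rate = 2.7315e+11 * exp(-354e3 / (8.314 * 1030.15))
rate = 3.061e-07 1/s


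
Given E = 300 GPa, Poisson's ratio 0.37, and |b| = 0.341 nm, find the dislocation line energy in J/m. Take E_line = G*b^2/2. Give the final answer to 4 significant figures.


Step 1: G = E / (2*(1+nu))
G = 300 / (2*(1+0.37)) = 109.489 GPa = 1.09489e+11 Pa
Step 2: E_line = G*b^2/2
b = 0.341 nm = 3.41e-10 m
E_line = 0.5 * 1.09489e+11 * (3.41e-10)^2 = 6.366e-09 J/m


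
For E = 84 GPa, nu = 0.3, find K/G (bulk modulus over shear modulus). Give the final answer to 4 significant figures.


G = E / (2*(1+nu))
G = 84 / (2*(1+0.3)) = 32.3077 GPa
K = E / (3*(1-2*nu))
K = 84 / (3*(1-2*0.3)) = 70 GPa
K/G = 70 / 32.3077 = 2.167


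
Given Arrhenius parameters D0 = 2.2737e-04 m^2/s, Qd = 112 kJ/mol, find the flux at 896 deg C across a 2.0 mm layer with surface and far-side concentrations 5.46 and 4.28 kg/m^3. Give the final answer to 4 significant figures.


Step 1: D = D0 * exp(-Qd/(R*T))
T = 896 + 273.15 = 1169.15 K
D = 2.2737e-04 * exp(-112e3 / (8.314 * 1169.15)) = 2.25257e-09 m^2/s
Step 2: J = D * (C1 - C2) / dx
J = 2.25257e-09 * (5.46 - 4.28) / 2e-03
J = 1.329e-06 kg/(m^2*s)


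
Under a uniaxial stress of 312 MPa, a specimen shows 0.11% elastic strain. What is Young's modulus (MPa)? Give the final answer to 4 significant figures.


E = sigma / epsilon
epsilon = 0.11% = 1.1e-03
E = 312 / 1.1e-03
E = 283600 MPa


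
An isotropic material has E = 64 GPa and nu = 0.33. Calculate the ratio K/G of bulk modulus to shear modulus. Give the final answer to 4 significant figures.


G = E / (2*(1+nu))
G = 64 / (2*(1+0.33)) = 24.0602 GPa
K = E / (3*(1-2*nu))
K = 64 / (3*(1-2*0.33)) = 62.7451 GPa
K/G = 62.7451 / 24.0602 = 2.608


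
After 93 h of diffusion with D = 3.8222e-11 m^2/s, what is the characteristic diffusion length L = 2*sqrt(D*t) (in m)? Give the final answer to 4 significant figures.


t = 93 hr = 334800 s
Diffusion length = 2*sqrt(D*t)
= 2*sqrt(3.8222e-11 * 334800)
= 7.155e-03 m


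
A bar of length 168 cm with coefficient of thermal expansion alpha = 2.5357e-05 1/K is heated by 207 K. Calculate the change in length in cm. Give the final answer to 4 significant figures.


dL = L0 * alpha * dT
dL = 168 * 2.5357e-05 * 207
dL = 0.8818 cm


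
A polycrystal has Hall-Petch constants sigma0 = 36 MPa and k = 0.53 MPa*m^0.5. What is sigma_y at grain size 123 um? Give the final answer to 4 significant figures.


sigma_y = sigma0 + k / sqrt(d)
d = 123 um = 1.23e-04 m
sigma_y = 36 + 0.53 / sqrt(1.23e-04)
sigma_y = 83.79 MPa


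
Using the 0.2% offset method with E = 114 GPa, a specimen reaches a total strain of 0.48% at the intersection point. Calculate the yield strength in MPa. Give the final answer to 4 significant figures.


Offset strain = 0.002
Elastic strain at yield = total_strain - offset = 4.8e-03 - 0.002 = 2.8e-03
sigma_y = E * elastic_strain = 114000 * 2.8e-03
sigma_y = 319.2 MPa


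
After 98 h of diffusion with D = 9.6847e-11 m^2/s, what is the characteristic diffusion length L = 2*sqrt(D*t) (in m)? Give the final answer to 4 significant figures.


t = 98 hr = 352800 s
Diffusion length = 2*sqrt(D*t)
= 2*sqrt(9.6847e-11 * 352800)
= 0.01169 m


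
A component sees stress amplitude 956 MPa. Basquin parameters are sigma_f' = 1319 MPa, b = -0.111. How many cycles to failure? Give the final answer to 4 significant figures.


sigma_a = sigma_f' * (2*Nf)^b
2*Nf = (sigma_a / sigma_f')^(1/b)
2*Nf = (956 / 1319)^(1/-0.111)
2*Nf = 18.1694
Nf = 9.085 cycles


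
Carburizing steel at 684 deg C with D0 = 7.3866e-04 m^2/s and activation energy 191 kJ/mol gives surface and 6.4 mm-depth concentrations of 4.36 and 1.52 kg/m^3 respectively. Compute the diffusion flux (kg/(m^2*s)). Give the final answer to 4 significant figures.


Step 1: D = D0 * exp(-Qd/(R*T))
T = 684 + 273.15 = 957.15 K
D = 7.3866e-04 * exp(-191e3 / (8.314 * 957.15)) = 2.7836e-14 m^2/s
Step 2: J = D * (C1 - C2) / dx
J = 2.7836e-14 * (4.36 - 1.52) / 6.4e-03
J = 1.235e-11 kg/(m^2*s)


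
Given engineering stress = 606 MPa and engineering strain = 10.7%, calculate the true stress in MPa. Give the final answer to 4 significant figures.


sigma_true = sigma_eng * (1 + epsilon_eng)
sigma_true = 606 * (1 + 0.107)
sigma_true = 670.8 MPa


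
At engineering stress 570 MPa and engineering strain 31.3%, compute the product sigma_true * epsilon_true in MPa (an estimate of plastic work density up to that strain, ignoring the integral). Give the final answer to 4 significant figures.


sigma_true = sigma_eng * (1 + epsilon_eng)
sigma_true = 570 * (1 + 0.313) = 748.41 MPa
epsilon_true = ln(1 + epsilon_eng)
epsilon_true = ln(1 + 0.313) = 0.272315
sigma_true * epsilon_true = 748.41 * 0.272315 = 203.8 MPa


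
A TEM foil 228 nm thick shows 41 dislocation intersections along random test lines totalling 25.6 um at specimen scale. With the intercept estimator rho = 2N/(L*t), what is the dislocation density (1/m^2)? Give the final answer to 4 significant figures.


rho = 2N / (L * t)
L = 25.6 um = 2.56e-05 m, t = 228 nm = 2.28e-07 m
rho = 2 * 41 / (2.56e-05 * 2.28e-07)
rho = 1.405e+13 1/m^2


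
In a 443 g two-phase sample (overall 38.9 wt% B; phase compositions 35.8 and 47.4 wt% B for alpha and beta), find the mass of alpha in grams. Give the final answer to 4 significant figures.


f_alpha = (C_beta - C0) / (C_beta - C_alpha)
f_alpha = (47.4 - 38.9) / (47.4 - 35.8) = 0.732759
m_alpha = f_alpha * m_total = 0.732759 * 443 = 324.6 g


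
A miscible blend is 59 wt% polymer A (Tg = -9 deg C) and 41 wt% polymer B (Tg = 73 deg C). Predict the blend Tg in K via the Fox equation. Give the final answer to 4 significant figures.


1/Tg = w1/Tg1 + w2/Tg2 (in Kelvin)
Tg1 = 264.15 K, Tg2 = 346.15 K
1/Tg = 0.59/264.15 + 0.41/346.15
Tg = 292.6 K


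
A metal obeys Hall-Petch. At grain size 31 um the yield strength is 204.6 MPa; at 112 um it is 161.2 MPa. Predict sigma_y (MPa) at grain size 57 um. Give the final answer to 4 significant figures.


sigma_y = sigma0 + k / sqrt(d)
1/sqrt(d1) = 1/sqrt(3.1e-05) = 179.605;  1/sqrt(d2) = 94.4911
k = (sigma1 - sigma2) / (1/sqrt(d1) - 1/sqrt(d2)) = (204.6 - 161.2) / (179.605 - 94.4911) = 0.509903 MPa*m^0.5
sigma0 = sigma1 - k/sqrt(d1) = 204.6 - 0.509903*179.605 = 113.019 MPa
sigma_y(d3) = 113.019 + 0.509903 / sqrt(5.7e-05) = 180.6 MPa


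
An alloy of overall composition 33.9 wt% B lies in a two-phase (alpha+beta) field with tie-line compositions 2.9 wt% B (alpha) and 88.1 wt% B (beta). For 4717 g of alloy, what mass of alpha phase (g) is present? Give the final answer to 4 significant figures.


f_alpha = (C_beta - C0) / (C_beta - C_alpha)
f_alpha = (88.1 - 33.9) / (88.1 - 2.9) = 0.63615
m_alpha = f_alpha * m_total = 0.63615 * 4717 = 3001 g


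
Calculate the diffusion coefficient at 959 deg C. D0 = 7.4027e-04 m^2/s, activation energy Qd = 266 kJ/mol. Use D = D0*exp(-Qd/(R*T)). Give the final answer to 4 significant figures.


D = D0 * exp(-Qd / (R*T))
T = 1232.15 K
D = 7.4027e-04 * exp(-266e3 / (8.314 * 1232.15))
D = 3.912e-15 m^2/s


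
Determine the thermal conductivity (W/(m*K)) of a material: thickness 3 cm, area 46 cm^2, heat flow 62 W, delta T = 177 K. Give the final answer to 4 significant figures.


k = Q*L / (A*dT)
L = 0.03 m, A = 4.6e-03 m^2
k = 62 * 0.03 / (4.6e-03 * 177)
k = 2.284 W/(m*K)


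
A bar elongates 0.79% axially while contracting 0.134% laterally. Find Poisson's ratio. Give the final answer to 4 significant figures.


nu = -epsilon_lat / epsilon_axial
Lateral strain is contraction (negative), so using magnitudes:
nu = 0.134 / 0.79
nu = 0.1696


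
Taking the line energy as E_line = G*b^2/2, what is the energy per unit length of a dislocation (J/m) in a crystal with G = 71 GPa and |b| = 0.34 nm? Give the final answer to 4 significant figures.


E = G*b^2/2
b = 0.34 nm = 3.4e-10 m
G = 71 GPa = 7.1e+10 Pa
E = 0.5 * 7.1e+10 * (3.4e-10)^2
E = 4.104e-09 J/m


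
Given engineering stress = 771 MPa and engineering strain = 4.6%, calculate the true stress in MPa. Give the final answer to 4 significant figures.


sigma_true = sigma_eng * (1 + epsilon_eng)
sigma_true = 771 * (1 + 0.046)
sigma_true = 806.5 MPa


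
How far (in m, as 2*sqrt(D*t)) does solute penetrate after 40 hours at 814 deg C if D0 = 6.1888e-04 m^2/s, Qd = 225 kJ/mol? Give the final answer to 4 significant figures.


Step 1: D = D0 * exp(-Qd/(R*T))
T = 1087.15 K
D = 6.1888e-04 * exp(-225e3 / (8.314 * 1087.15)) = 9.56246e-15 m^2/s
Step 2: L = 2*sqrt(D*t)
t = 40 h = 144000 s
L = 2*sqrt(9.56246e-15 * 144000) = 7.422e-05 m


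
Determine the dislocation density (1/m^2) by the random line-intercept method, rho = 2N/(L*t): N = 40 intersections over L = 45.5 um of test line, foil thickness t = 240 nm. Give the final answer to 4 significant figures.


rho = 2N / (L * t)
L = 45.5 um = 4.55e-05 m, t = 240 nm = 2.4e-07 m
rho = 2 * 40 / (4.55e-05 * 2.4e-07)
rho = 7.326e+12 1/m^2


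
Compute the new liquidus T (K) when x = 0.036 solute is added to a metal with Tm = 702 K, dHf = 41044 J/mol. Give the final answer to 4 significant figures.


dT = R*Tm^2*x / dHf
dT = 8.314 * 702^2 * 0.036 / 41044
dT = 3.59366 K
T_new = 702 - 3.59366 = 698.4 K


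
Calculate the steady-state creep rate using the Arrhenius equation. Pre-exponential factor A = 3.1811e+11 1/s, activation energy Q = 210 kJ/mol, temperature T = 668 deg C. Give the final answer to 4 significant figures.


rate = A * exp(-Q / (R*T))
T = 668 + 273.15 = 941.15 K
rate = 3.1811e+11 * exp(-210e3 / (8.314 * 941.15))
rate = 0.703 1/s


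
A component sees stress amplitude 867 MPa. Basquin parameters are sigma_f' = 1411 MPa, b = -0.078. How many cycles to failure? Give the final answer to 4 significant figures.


sigma_a = sigma_f' * (2*Nf)^b
2*Nf = (sigma_a / sigma_f')^(1/b)
2*Nf = (867 / 1411)^(1/-0.078)
2*Nf = 514.802
Nf = 257.4 cycles


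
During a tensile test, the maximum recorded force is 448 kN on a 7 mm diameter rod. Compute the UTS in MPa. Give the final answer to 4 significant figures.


A0 = pi*(d/2)^2 = pi*(7/2)^2 = 38.4845 mm^2
UTS = F_max / A0 = 448*1000 / 38.4845
UTS = 11640 MPa


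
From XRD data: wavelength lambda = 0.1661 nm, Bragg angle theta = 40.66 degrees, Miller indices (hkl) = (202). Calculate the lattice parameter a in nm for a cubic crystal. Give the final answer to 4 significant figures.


d = lambda / (2*sin(theta))
d = 0.1661 / (2*sin(40.66 deg))
d = 0.127462 nm
a = d * sqrt(h^2+k^2+l^2) = 0.127462 * sqrt(8)
a = 0.3605 nm


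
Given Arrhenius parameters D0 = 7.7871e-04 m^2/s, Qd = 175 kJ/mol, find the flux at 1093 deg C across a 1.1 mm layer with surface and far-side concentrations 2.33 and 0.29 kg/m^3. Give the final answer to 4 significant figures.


Step 1: D = D0 * exp(-Qd/(R*T))
T = 1093 + 273.15 = 1366.15 K
D = 7.7871e-04 * exp(-175e3 / (8.314 * 1366.15)) = 1.58498e-10 m^2/s
Step 2: J = D * (C1 - C2) / dx
J = 1.58498e-10 * (2.33 - 0.29) / 1.1e-03
J = 2.939e-07 kg/(m^2*s)


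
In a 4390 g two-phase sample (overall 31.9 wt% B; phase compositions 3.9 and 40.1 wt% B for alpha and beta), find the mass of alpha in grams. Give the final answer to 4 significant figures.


f_alpha = (C_beta - C0) / (C_beta - C_alpha)
f_alpha = (40.1 - 31.9) / (40.1 - 3.9) = 0.226519
m_alpha = f_alpha * m_total = 0.226519 * 4390 = 994.4 g


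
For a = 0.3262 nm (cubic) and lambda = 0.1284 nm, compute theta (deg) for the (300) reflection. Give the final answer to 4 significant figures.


d = a / sqrt(h^2+k^2+l^2)
d = 0.3262 / sqrt(9) = 0.108733 nm
lambda = 2*d*sin(theta)  =>  sin(theta) = lambda / (2*d)
sin(theta) = 0.1284 / (2 * 0.108733) = 0.590435
theta = 36.19 deg


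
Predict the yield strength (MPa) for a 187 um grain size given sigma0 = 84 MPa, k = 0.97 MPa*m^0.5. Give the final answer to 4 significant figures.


sigma_y = sigma0 + k / sqrt(d)
d = 187 um = 1.87e-04 m
sigma_y = 84 + 0.97 / sqrt(1.87e-04)
sigma_y = 154.9 MPa


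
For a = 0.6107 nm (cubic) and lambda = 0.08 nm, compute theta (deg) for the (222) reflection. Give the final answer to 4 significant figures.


d = a / sqrt(h^2+k^2+l^2)
d = 0.6107 / sqrt(12) = 0.176294 nm
lambda = 2*d*sin(theta)  =>  sin(theta) = lambda / (2*d)
sin(theta) = 0.08 / (2 * 0.176294) = 0.226894
theta = 13.11 deg


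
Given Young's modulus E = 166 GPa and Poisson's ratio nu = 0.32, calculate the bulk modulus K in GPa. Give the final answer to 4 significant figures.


K = E / (3*(1-2*nu))
K = 166 / (3*(1-2*0.32))
K = 153.7 GPa


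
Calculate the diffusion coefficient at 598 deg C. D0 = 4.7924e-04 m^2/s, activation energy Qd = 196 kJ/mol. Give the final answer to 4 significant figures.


D = D0 * exp(-Qd / (R*T))
T = 871.15 K
D = 4.7924e-04 * exp(-196e3 / (8.314 * 871.15))
D = 8.47e-16 m^2/s


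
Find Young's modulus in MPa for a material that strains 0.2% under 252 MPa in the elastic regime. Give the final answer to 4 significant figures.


E = sigma / epsilon
epsilon = 0.2% = 2e-03
E = 252 / 2e-03
E = 126000 MPa


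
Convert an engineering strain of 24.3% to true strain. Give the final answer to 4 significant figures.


epsilon_true = ln(1 + epsilon_eng)
epsilon_true = ln(1 + 0.243)
epsilon_true = 0.2175


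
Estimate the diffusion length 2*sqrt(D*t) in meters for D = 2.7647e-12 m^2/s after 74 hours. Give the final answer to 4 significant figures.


t = 74 hr = 266400 s
Diffusion length = 2*sqrt(D*t)
= 2*sqrt(2.7647e-12 * 266400)
= 1.716e-03 m


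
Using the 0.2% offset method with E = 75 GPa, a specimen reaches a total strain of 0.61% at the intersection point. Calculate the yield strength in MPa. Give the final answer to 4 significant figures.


Offset strain = 0.002
Elastic strain at yield = total_strain - offset = 6.1e-03 - 0.002 = 4.1e-03
sigma_y = E * elastic_strain = 75000 * 4.1e-03
sigma_y = 307.5 MPa


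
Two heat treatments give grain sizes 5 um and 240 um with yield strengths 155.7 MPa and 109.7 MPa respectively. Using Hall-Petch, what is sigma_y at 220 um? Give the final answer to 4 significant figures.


sigma_y = sigma0 + k / sqrt(d)
1/sqrt(d1) = 1/sqrt(5e-06) = 447.214;  1/sqrt(d2) = 64.5497
k = (sigma1 - sigma2) / (1/sqrt(d1) - 1/sqrt(d2)) = (155.7 - 109.7) / (447.214 - 64.5497) = 0.12021 MPa*m^0.5
sigma0 = sigma1 - k/sqrt(d1) = 155.7 - 0.12021*447.214 = 101.94 MPa
sigma_y(d3) = 101.94 + 0.12021 / sqrt(2.2e-04) = 110 MPa


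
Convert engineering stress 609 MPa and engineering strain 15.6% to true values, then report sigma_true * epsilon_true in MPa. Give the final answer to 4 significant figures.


sigma_true = sigma_eng * (1 + epsilon_eng)
sigma_true = 609 * (1 + 0.156) = 704.004 MPa
epsilon_true = ln(1 + epsilon_eng)
epsilon_true = ln(1 + 0.156) = 0.144966
sigma_true * epsilon_true = 704.004 * 0.144966 = 102.1 MPa


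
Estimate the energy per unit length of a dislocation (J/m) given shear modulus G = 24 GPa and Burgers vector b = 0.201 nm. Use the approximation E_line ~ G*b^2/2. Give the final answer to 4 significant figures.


E = G*b^2/2
b = 0.201 nm = 2.01e-10 m
G = 24 GPa = 2.4e+10 Pa
E = 0.5 * 2.4e+10 * (2.01e-10)^2
E = 4.848e-10 J/m


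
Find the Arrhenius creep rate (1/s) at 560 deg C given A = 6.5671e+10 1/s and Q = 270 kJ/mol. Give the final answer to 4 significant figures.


rate = A * exp(-Q / (R*T))
T = 560 + 273.15 = 833.15 K
rate = 6.5671e+10 * exp(-270e3 / (8.314 * 833.15))
rate = 7.745e-07 1/s


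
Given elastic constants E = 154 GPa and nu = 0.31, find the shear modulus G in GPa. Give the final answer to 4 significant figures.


G = E / (2*(1+nu))
G = 154 / (2*(1+0.31))
G = 58.78 GPa


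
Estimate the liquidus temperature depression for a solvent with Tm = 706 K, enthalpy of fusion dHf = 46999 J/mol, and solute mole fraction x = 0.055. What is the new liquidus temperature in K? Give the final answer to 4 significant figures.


dT = R*Tm^2*x / dHf
dT = 8.314 * 706^2 * 0.055 / 46999
dT = 4.84946 K
T_new = 706 - 4.84946 = 701.2 K


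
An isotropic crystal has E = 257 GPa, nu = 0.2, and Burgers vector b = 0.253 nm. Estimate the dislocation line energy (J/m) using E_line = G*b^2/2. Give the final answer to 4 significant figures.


Step 1: G = E / (2*(1+nu))
G = 257 / (2*(1+0.2)) = 107.083 GPa = 1.07083e+11 Pa
Step 2: E_line = G*b^2/2
b = 0.253 nm = 2.53e-10 m
E_line = 0.5 * 1.07083e+11 * (2.53e-10)^2 = 3.427e-09 J/m


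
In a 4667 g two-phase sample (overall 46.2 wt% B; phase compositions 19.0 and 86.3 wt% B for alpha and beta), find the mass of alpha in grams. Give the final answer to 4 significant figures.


f_alpha = (C_beta - C0) / (C_beta - C_alpha)
f_alpha = (86.3 - 46.2) / (86.3 - 19.0) = 0.59584
m_alpha = f_alpha * m_total = 0.59584 * 4667 = 2781 g


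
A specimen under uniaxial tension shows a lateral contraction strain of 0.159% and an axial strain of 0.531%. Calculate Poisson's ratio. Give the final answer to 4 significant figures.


nu = -epsilon_lat / epsilon_axial
Lateral strain is contraction (negative), so using magnitudes:
nu = 0.159 / 0.531
nu = 0.2994


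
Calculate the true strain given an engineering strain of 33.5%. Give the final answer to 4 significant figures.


epsilon_true = ln(1 + epsilon_eng)
epsilon_true = ln(1 + 0.335)
epsilon_true = 0.2889


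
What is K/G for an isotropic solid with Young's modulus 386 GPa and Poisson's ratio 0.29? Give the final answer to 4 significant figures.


G = E / (2*(1+nu))
G = 386 / (2*(1+0.29)) = 149.612 GPa
K = E / (3*(1-2*nu))
K = 386 / (3*(1-2*0.29)) = 306.349 GPa
K/G = 306.349 / 149.612 = 2.048


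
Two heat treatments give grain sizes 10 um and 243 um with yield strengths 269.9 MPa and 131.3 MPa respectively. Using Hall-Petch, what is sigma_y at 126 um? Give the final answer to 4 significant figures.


sigma_y = sigma0 + k / sqrt(d)
1/sqrt(d1) = 1/sqrt(1e-05) = 316.228;  1/sqrt(d2) = 64.15
k = (sigma1 - sigma2) / (1/sqrt(d1) - 1/sqrt(d2)) = (269.9 - 131.3) / (316.228 - 64.15) = 0.54983 MPa*m^0.5
sigma0 = sigma1 - k/sqrt(d1) = 269.9 - 0.54983*316.228 = 96.0284 MPa
sigma_y(d3) = 96.0284 + 0.54983 / sqrt(1.26e-04) = 145 MPa


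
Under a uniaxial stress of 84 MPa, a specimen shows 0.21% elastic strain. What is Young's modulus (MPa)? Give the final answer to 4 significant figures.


E = sigma / epsilon
epsilon = 0.21% = 2.1e-03
E = 84 / 2.1e-03
E = 40000 MPa


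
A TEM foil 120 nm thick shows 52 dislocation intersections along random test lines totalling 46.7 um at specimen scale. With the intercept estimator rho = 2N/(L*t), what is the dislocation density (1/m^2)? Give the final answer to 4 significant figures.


rho = 2N / (L * t)
L = 46.7 um = 4.67e-05 m, t = 120 nm = 1.2e-07 m
rho = 2 * 52 / (4.67e-05 * 1.2e-07)
rho = 1.856e+13 1/m^2


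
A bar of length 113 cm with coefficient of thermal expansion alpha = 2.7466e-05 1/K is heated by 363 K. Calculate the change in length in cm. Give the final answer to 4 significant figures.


dL = L0 * alpha * dT
dL = 113 * 2.7466e-05 * 363
dL = 1.127 cm


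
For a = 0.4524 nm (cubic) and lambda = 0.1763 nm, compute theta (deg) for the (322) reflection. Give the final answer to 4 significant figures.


d = a / sqrt(h^2+k^2+l^2)
d = 0.4524 / sqrt(17) = 0.109723 nm
lambda = 2*d*sin(theta)  =>  sin(theta) = lambda / (2*d)
sin(theta) = 0.1763 / (2 * 0.109723) = 0.803386
theta = 53.45 deg


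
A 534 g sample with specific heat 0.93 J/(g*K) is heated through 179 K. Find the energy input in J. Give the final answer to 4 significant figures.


Q = m * cp * dT
Q = 534 * 0.93 * 179
Q = 88890 J


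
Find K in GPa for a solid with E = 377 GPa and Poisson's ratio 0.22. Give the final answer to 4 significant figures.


K = E / (3*(1-2*nu))
K = 377 / (3*(1-2*0.22))
K = 224.4 GPa


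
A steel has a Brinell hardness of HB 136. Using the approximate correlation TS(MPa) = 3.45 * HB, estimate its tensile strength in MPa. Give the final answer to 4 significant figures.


TS (MPa) = 3.45 * HB
TS = 3.45 * 136
TS = 469.2 MPa


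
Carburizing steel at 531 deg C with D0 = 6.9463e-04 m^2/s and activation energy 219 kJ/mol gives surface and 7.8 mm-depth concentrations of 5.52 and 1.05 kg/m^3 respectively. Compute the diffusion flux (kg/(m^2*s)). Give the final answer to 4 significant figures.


Step 1: D = D0 * exp(-Qd/(R*T))
T = 531 + 273.15 = 804.15 K
D = 6.9463e-04 * exp(-219e3 / (8.314 * 804.15)) = 4.12859e-18 m^2/s
Step 2: J = D * (C1 - C2) / dx
J = 4.12859e-18 * (5.52 - 1.05) / 7.8e-03
J = 2.366e-15 kg/(m^2*s)


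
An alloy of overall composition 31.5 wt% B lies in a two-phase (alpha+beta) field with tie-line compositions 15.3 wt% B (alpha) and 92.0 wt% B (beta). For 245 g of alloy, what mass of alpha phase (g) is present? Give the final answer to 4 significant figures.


f_alpha = (C_beta - C0) / (C_beta - C_alpha)
f_alpha = (92.0 - 31.5) / (92.0 - 15.3) = 0.788787
m_alpha = f_alpha * m_total = 0.788787 * 245 = 193.3 g


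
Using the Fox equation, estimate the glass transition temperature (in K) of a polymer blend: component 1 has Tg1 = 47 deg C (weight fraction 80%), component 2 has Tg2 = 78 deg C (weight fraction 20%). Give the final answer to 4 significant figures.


1/Tg = w1/Tg1 + w2/Tg2 (in Kelvin)
Tg1 = 320.15 K, Tg2 = 351.15 K
1/Tg = 0.8/320.15 + 0.2/351.15
Tg = 325.9 K


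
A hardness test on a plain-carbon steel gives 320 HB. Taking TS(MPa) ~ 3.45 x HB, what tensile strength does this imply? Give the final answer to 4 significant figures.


TS (MPa) = 3.45 * HB
TS = 3.45 * 320
TS = 1104 MPa


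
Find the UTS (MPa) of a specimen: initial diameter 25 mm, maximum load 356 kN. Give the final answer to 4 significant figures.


A0 = pi*(d/2)^2 = pi*(25/2)^2 = 490.874 mm^2
UTS = F_max / A0 = 356*1000 / 490.874
UTS = 725.2 MPa


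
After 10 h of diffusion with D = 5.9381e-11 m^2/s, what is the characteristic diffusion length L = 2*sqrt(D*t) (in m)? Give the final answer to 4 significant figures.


t = 10 hr = 36000 s
Diffusion length = 2*sqrt(D*t)
= 2*sqrt(5.9381e-11 * 36000)
= 2.924e-03 m


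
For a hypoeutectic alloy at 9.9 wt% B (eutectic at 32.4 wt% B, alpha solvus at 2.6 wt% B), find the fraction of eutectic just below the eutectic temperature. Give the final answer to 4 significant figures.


f_primary = (C_e - C0) / (C_e - C_alpha_max)
f_primary = (32.4 - 9.9) / (32.4 - 2.6)
f_primary = 0.755034
f_eutectic = 1 - 0.755034 = 0.245
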